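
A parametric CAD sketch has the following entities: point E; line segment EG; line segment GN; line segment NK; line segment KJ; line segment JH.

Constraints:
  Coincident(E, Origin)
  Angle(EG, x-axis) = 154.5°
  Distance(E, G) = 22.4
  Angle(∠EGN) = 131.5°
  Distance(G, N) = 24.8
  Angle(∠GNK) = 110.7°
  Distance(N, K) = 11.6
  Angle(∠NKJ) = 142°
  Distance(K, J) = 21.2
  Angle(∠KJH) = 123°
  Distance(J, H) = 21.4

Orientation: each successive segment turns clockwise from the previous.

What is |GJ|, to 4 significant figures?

38.44

E is at the origin; EG runs at 154.5° with length 22.4, so G = (-20.22, 9.643). ∠EGN = 131.5° gives GN at 106.0° from the x-axis; with |GN| = 24.8, N = (-27.05, 33.48). ∠GNK = 110.7° gives NK at 36.70° from the x-axis; with |NK| = 11.6, K = (-17.75, 40.42). ∠NKJ = 142.0° gives KJ at -1.300° from the x-axis; with |KJ| = 21.2, J = (3.441, 39.93). Then |GJ| = |J − G| = 38.44.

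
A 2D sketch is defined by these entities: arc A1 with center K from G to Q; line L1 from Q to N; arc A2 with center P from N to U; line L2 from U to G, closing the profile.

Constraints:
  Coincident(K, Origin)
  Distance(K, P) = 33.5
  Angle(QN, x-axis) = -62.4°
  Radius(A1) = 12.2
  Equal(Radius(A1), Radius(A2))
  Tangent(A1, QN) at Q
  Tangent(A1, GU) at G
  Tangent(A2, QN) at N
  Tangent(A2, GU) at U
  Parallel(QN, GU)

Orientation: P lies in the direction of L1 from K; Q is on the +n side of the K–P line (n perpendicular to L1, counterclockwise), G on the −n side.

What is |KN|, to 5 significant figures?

35.652

The slot axis is L1's direction at -62.4°, so u = (cos -62.4°, sin -62.4°) = (0.46330, -0.88620) and n = (−sin -62.4°, cos -62.4°) = (0.88620, 0.46330). K is at the origin and P lies 33.5 along u from K, so P = 33.5·u = (15.520, -29.688). Tangency of A1 to both parallel lines with radius 12.2 puts Q and G at K ± 12.2·n: Q = (10.812, 5.6522), G = (-10.812, -5.6522). Equal radii place N and U the same way about P: N = P + 12.2·n = (26.332, -24.036), U = P − 12.2·n = (4.7087, -35.340). Then |KN| = |N − K| = 35.652.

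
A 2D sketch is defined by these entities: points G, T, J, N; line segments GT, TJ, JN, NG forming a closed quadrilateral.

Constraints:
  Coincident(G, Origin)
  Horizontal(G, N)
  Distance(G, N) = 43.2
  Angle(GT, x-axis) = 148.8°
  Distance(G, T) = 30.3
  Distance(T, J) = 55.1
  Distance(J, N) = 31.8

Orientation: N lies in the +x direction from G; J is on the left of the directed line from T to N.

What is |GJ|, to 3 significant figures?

39.4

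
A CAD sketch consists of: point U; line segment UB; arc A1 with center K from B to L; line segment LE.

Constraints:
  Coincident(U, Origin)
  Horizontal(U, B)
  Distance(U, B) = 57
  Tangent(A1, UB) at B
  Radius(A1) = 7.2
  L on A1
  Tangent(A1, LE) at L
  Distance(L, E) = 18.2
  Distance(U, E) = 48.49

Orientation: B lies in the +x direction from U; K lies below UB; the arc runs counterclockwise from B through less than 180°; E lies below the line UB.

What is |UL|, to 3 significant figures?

50.5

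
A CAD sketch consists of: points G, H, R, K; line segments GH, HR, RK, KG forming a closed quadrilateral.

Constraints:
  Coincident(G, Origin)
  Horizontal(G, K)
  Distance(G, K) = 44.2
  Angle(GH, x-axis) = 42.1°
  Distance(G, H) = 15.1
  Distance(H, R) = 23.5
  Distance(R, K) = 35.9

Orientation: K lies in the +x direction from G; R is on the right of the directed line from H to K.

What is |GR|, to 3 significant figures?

17.2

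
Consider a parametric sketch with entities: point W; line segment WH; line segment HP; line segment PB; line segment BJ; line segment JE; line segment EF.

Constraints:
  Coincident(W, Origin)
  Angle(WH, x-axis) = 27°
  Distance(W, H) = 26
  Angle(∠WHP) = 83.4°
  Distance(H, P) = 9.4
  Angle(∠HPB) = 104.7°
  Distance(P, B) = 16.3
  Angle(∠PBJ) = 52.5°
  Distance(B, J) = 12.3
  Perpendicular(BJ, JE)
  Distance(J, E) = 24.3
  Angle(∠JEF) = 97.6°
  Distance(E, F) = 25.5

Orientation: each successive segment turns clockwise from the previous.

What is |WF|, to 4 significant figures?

45.14

W is at the origin; WH runs at 27.0° with length 26.0, so H = (23.17, 11.80). ∠WHP = 83.4° gives HP at -69.60° from the x-axis; with |HP| = 9.4, P = (26.44, 2.993). ∠HPB = 104.7° gives PB at -144.9° from the x-axis; with |PB| = 16.3, B = (13.11, -6.379). ∠PBJ = 52.5° gives BJ at 87.60° from the x-axis; with |BJ| = 12.3, J = (13.62, 5.910). BJ is perpendicular to JE, so JE runs at -2.400°; with |JE| = 24.3, E = (37.90, 4.892). ∠JEF = 97.6° gives EF at -84.80° from the x-axis; with |EF| = 25.5, F = (40.21, -20.50). Then |WF| = |F − W| = 45.14.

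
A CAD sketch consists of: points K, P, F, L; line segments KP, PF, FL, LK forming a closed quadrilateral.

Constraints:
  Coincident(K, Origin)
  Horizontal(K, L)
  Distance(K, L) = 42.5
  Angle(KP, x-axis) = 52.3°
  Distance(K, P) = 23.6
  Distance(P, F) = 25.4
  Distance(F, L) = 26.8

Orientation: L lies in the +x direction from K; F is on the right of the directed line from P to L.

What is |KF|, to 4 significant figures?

17.82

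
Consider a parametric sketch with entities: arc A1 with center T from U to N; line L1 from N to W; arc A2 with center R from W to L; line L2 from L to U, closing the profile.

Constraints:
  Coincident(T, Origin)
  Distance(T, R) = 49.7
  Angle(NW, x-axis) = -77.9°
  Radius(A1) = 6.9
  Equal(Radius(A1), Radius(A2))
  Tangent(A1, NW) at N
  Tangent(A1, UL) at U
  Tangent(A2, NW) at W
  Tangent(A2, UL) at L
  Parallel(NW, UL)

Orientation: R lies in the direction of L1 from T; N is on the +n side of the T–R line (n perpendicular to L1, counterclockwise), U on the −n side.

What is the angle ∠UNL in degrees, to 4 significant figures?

74.48°

Tangency of A1 to both parallel lines with radius 6.9 puts N and U at T ± 6.9·n: N = (6.747, 1.446), U = (-6.747, -1.446). Equal radii place W and L the same way about R: W = R + 6.9·n = (17.16, -47.15), L = R − 6.9·n = (3.671, -50.04). Then cos ∠UNL = NU·NL / (|NU||NL|), giving 74.48°.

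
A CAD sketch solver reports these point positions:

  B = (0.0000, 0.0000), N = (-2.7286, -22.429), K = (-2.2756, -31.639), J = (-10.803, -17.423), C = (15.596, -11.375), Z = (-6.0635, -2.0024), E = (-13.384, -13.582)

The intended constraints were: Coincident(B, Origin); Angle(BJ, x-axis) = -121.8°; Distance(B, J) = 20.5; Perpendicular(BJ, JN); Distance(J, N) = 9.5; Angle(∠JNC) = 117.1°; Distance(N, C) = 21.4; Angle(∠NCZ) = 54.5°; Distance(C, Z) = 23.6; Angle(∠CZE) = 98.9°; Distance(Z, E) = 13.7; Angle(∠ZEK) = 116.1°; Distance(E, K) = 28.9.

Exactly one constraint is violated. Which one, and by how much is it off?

Distance(E, K) = 28.9 — off by 7.70.

B = (0.00, 0.00) ✓; BJ at -121.8° ✓; |BJ| = 20.50 ✓; ∠(BJ, JN) = 90.00° ✓; |JN| = 9.500 ✓; ∠JNC = 117.1° ✓; |NC| = 21.40 ✓; ∠NCZ = 54.50° ✓; |CZ| = 23.60 ✓; ∠CZE = 98.90° ✓; |ZE| = 13.70 ✓; ∠ZEK = 116.1° ✓; |EK| = 21.20 ✗.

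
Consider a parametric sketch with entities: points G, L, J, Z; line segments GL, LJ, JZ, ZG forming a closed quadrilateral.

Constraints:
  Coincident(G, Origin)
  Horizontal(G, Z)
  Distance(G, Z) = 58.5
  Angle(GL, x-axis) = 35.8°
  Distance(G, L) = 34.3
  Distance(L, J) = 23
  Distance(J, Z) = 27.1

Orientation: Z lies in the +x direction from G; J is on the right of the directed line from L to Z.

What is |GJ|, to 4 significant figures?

31.64

Checks: |LJ| = 23.00 ✓; |JZ| = 27.10 ✓.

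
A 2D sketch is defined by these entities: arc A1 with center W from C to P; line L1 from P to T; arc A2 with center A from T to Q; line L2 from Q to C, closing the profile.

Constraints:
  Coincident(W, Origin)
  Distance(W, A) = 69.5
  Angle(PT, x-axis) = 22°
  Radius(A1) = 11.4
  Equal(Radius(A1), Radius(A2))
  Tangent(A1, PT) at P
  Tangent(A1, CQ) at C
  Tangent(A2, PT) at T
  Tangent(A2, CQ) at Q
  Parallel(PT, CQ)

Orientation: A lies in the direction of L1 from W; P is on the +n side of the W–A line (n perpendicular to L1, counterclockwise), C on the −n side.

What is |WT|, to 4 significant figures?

70.43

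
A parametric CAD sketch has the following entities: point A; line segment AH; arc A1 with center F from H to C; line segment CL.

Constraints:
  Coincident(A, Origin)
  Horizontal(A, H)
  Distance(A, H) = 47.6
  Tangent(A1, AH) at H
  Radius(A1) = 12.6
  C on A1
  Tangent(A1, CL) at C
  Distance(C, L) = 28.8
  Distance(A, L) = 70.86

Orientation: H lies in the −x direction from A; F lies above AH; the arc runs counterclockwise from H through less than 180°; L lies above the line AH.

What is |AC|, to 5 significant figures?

43.248

A is at the origin; A and H share the same y with |AH| = 47.6 and H on the −x side, so H = (-47.600, 0.0000). Since A1 is tangent to AH there, FH ⟂ AH, so F = H + (0, 12.6) = (-47.600, 12.600). Since FC ⟂ CL (tangency), |FL| = √(12.6² + 28.8²) = 31.436 regardless of where C sits on A1. So L lies on both circle(A, 70.86) and circle(F, 31.436); the above-AH intersection is L = (-56.516, 42.745). C is the foot of the tangent from L: C = (-37.963, 20.717).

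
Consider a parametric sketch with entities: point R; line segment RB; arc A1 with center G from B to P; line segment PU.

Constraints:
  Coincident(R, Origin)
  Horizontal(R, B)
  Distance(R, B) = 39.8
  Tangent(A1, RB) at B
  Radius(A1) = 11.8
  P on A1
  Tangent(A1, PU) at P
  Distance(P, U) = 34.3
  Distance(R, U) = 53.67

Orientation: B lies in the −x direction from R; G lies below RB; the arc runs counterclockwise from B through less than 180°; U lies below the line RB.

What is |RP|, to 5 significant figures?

52.639

R is at the origin; RB is horizontal with |RB| = 39.8 and B on the −x side, so B = (-39.800, 0.0000). The tangent condition forces GB to be normal to RB, so G = B + (0, -11.8) = (-39.800, -11.800). Since GP ⟂ PU (tangency), |GU| = √(11.8² + 34.3²) = 36.273 regardless of where P sits on A1. So U lies on both circle(R, 53.67) and circle(G, 36.273); the below-RB intersection is U = (-27.673, -45.986). P is the foot of the tangent from U: P = (-49.033, -19.148).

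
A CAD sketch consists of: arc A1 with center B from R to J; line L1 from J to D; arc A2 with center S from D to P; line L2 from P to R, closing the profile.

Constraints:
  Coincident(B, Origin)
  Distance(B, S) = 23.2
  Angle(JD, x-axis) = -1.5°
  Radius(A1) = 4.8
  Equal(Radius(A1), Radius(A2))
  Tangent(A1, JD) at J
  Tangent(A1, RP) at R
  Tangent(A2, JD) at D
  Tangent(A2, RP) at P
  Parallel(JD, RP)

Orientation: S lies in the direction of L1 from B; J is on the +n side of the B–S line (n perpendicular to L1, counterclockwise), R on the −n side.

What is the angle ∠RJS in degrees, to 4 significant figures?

78.31°

The slot axis is L1's direction at -1.5°, so u = (cos -1.5°, sin -1.5°) = (0.9997, -0.02618) and n = (−sin -1.5°, cos -1.5°) = (0.02618, 0.9997). B is at the origin and S lies 23.2 along u from B, so S = 23.2·u = (23.19, -0.6073). Tangency of A1 to both parallel lines with radius 4.8 puts J and R at B ± 4.8·n: J = (0.1256, 4.798), R = (-0.1256, -4.798). Then cos ∠RJS = JR·JS / (|JR||JS|), giving 78.31°.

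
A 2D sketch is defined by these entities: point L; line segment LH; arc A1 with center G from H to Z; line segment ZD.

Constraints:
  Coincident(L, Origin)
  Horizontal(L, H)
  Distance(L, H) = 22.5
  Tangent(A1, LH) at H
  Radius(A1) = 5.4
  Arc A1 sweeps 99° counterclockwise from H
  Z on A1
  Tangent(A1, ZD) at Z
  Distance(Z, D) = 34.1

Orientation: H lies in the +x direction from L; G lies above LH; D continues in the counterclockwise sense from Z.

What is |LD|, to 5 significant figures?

45.828

L is at the origin; LH is horizontal with |LH| = 22.5 and H on the +x side, so H = (22.500, 0.0000). Since A1 is tangent to LH there, GH ⟂ LH, so G = H + (0, 5.4) = (22.500, 5.4000). On A1, H sits at bearing -90° from G; a 99° counterclockwise sweep puts Z at bearing 9°, so Z = G + 5.4·(cos 9°, sin 9°) = (27.834, 6.2447). Since A1 is tangent to ZD there, GZ ⟂ ZD, so ZD runs along (−sin 9°, cos 9°); with |ZD| = 34.1, D = (22.499, 39.925). Then |LD| = |D − L| = 45.828.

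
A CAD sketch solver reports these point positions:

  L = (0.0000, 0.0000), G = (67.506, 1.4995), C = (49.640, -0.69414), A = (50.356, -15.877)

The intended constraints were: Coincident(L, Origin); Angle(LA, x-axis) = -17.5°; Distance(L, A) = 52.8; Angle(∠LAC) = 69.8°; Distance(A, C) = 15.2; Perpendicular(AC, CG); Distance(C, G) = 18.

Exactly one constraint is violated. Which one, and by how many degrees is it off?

Perpendicular(AC, CG) — off by 4.30°.

L = (0.00, 0.00) ✓; LA at -17.50° ✓; |LA| = 52.80 ✓; ∠LAC = 69.80° ✓; |AC| = 15.20 ✓; ∠(AC, CG) = 85.70° ✗; |CG| = 18.00 ✓.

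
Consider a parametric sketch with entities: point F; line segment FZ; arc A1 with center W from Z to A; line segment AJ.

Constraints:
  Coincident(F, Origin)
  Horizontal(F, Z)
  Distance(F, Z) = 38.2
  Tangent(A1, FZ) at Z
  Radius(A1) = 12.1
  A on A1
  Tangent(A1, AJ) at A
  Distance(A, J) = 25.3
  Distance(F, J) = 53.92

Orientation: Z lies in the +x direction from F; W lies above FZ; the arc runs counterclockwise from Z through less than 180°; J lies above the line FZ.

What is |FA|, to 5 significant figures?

51.957

F is at the origin; F and Z share the same y with |FZ| = 38.2 and Z on the +x side, so Z = (38.200, 0.0000). The tangent condition forces WZ to be normal to FZ, so W = Z + (0, 12.1) = (38.200, 12.100). Since WA ⟂ AJ (tangency), |WJ| = √(12.1² + 25.3²) = 28.045 regardless of where A sits on A1. So J lies on both circle(F, 53.92) and circle(W, 28.045); the above-FZ intersection is J = (36.086, 40.065). A is the foot of the tangent from J: A = (48.691, 18.129).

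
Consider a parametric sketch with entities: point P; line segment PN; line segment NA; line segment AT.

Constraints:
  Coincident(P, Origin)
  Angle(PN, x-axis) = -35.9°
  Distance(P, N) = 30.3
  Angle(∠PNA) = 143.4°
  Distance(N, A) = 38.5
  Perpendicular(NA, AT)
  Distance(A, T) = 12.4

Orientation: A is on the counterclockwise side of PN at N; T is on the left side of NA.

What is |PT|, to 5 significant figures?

63.080

∠PNA = 143.4°, so NA runs at -35.9° + (180° − 143.4°) = 0.70000° from the x-axis; with |NA| = 38.5, A = N + 38.5·(cos 0.70000°, sin 0.70000°) = (63.041, -17.297). The perpendicularity gives AT at right angles to NA; with |AT| = 12.4 on the left of NA, T = A + 12.4·(-0.012217, 0.99993) = (62.890, -4.8977). Then |PT| = |T − P| = 63.080.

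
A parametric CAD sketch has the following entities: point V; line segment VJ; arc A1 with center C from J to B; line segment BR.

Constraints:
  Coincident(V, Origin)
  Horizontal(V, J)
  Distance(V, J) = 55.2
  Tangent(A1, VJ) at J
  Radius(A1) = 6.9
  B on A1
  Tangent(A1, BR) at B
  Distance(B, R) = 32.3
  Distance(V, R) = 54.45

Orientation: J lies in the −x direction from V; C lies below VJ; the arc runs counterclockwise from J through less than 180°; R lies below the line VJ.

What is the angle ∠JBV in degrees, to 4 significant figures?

53.82°

Checks: |CJ| = 6.900 ✓; |CB| = 6.900 ✓; ∠(CB, BR) = 90.00° ✓; |BR| = 32.30 ✓; |VR| = 54.45 ✓.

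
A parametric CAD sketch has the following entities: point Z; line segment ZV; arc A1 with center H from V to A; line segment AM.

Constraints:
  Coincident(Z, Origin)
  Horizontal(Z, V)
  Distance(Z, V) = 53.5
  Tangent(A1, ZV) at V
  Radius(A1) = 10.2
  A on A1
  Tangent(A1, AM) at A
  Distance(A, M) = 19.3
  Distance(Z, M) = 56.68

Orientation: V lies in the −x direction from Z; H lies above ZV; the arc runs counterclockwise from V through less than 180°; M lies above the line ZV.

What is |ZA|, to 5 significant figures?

45.193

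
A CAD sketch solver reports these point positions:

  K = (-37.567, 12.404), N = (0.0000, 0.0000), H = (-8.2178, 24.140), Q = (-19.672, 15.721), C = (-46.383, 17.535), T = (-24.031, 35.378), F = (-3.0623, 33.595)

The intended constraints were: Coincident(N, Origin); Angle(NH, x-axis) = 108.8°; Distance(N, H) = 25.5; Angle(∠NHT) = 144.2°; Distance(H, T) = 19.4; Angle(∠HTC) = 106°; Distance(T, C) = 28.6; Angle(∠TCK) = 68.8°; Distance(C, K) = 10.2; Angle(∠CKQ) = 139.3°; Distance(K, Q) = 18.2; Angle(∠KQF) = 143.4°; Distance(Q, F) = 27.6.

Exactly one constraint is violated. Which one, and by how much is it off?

Distance(Q, F) = 27.6 — off by 3.20.

N = (0.00, 0.00) ✓; NH at 108.8° ✓; |NH| = 25.50 ✓; ∠NHT = 144.2° ✓; |HT| = 19.40 ✓; ∠HTC = 106.0° ✓; |TC| = 28.60 ✓; ∠TCK = 68.80° ✓; |CK| = 10.20 ✓; ∠CKQ = 139.3° ✓; |KQ| = 18.20 ✓; ∠KQF = 143.4° ✓; |QF| = 24.40 ✗.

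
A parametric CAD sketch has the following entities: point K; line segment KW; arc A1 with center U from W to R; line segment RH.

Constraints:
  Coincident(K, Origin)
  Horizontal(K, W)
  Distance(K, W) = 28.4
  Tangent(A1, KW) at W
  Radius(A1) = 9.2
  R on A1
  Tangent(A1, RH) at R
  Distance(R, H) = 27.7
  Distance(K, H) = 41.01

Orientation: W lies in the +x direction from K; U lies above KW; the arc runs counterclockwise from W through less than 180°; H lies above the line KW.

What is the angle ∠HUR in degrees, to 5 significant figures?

71.627°

Checks: K.y = 0.00, W.y = 0.00 ✓; |UW| = 9.200 ✓; |UR| = 9.200 ✓; ∠(UR, RH) = 90.00° ✓; |RH| = 27.70 ✓; |KH| = 41.01 ✓.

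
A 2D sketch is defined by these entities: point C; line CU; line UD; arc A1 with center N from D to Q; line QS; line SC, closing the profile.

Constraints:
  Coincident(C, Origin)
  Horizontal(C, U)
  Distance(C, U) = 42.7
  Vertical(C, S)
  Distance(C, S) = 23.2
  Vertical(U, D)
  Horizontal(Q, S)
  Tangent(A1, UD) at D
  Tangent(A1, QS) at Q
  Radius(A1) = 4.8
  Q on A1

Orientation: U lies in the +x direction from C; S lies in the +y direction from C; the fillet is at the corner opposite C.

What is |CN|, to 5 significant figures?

42.130

C is at the origin; CU is horizontal with |CU| = 42.7 and U on the +x side, so U = (42.700, 0.0000). CS is vertical with |CS| = 23.2 and S on the +y side, so S = (0.0000, 23.200). The virtual corner opposite C is at (42.700, 23.200). A1 meets UD tangentially, so ND is at right angles to UD and tangency of A1 to QS means the radius NQ is perpendicular to QS, with radius 4.8, so the center N sits 4.8 in from both sides at N = (37.900, 18.400). Then |CN| = |N − C| = 42.130.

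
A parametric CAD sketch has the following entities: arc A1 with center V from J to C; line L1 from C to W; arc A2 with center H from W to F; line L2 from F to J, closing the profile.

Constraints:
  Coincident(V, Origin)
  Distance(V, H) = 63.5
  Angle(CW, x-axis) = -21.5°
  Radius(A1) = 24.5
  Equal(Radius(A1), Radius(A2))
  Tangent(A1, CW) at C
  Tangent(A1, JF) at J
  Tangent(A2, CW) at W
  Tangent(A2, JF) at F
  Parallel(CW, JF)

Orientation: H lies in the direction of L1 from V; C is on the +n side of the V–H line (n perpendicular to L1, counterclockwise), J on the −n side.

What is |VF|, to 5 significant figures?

68.062

Tangency of A1 to both parallel lines with radius 24.5 puts C and J at V ± 24.5·n: C = (8.9793, 22.795), J = (-8.9793, -22.795). Equal radii place W and F the same way about H: W = H + 24.5·n = (68.061, -0.47760), F = H − 24.5·n = (50.102, -46.068). Then |VF| = |F − V| = 68.062.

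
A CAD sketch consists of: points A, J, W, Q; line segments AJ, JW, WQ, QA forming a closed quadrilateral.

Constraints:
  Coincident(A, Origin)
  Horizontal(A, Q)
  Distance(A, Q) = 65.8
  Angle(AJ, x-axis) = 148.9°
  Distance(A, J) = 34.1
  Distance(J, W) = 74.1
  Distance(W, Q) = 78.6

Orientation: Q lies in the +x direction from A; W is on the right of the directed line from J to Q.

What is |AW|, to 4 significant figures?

48.78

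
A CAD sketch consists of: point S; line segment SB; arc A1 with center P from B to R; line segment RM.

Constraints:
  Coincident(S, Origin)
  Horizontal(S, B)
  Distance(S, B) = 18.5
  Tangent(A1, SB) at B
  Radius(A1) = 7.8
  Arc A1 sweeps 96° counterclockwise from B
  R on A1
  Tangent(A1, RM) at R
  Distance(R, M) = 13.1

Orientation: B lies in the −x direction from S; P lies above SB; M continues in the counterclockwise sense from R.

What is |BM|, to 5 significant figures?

22.567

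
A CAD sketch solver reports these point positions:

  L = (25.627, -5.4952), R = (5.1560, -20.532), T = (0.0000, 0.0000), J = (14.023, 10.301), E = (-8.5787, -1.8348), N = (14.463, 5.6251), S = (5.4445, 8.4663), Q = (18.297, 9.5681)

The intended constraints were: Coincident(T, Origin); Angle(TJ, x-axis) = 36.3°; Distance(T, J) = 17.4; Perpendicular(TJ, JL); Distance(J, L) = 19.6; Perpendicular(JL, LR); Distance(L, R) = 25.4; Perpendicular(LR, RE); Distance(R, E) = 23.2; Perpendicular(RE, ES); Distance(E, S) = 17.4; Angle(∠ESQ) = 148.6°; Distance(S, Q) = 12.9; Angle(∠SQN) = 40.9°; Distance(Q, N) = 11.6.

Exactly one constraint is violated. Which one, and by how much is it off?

Distance(Q, N) = 11.6 — off by 6.10.

T = (0.00, 0.00) ✓; TJ at 36.30° ✓; |TJ| = 17.40 ✓; ∠(TJ, JL) = 90.00° ✓; |JL| = 19.60 ✓; ∠(JL, LR) = 90.00° ✓; |LR| = 25.40 ✓; ∠(LR, RE) = 90.00° ✓; |RE| = 23.20 ✓; ∠(RE, ES) = 90.00° ✓; |ES| = 17.40 ✓; ∠ESQ = 148.6° ✓; |SQ| = 12.90 ✓; ∠SQN = 40.90° ✓; |QN| = 5.500 ✗.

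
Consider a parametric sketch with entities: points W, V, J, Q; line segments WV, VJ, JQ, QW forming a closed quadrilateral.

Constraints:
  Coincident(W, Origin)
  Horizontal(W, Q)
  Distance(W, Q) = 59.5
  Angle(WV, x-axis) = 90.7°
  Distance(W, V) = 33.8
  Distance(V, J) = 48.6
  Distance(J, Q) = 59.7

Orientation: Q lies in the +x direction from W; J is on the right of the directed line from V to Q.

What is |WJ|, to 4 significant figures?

14.85

W is at the origin; W and Q share the same y with |WQ| = 59.5 and Q in +x, so Q = (59.5, 0). WV runs at 90.7° with |WV| = 33.8, so V = (-0.4129, 33.80). J is determined by |VJ| = 48.6 and |JQ| = 59.7 together: it lies at the intersection of circle(V, 48.6) and circle(Q, 59.7). With |VQ| = 68.79, the foot of the radical line on VQ is 25.66 from V and the perpendicular offset is √(48.6² − 25.66²) = 41.28. Taking the right-of-VQ solution: J = (1.653, -14.76).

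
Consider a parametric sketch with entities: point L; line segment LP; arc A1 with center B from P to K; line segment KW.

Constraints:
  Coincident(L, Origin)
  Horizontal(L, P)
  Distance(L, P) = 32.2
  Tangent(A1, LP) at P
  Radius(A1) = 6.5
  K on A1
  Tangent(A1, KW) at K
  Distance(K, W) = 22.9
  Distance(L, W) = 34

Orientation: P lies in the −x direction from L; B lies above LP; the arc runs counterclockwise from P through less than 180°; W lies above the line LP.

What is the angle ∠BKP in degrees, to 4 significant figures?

51.91°

L is at the origin; L and P share the same y with |LP| = 32.2 and P on the −x side, so P = (-32.20, 0.000). The tangent condition forces BP to be normal to LP, so B = P + (0, 6.5) = (-32.20, 6.500). Since BK ⟂ KW (tangency), |BW| = √(6.5² + 22.9²) = 23.80 regardless of where K sits on A1. So W lies on both circle(L, 34.0) and circle(B, 23.80); the above-LP intersection is W = (-20.42, 27.19). K is the foot of the tangent from W: K = (-25.89, 4.948).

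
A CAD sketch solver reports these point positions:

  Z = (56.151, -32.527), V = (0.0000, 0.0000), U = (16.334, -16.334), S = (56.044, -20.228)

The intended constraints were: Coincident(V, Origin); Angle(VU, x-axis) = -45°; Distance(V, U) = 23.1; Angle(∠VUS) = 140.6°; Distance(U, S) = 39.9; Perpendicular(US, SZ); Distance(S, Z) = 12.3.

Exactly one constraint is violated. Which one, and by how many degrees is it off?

Perpendicular(US, SZ) — off by 6.10°.

V = (0.00, 0.00) ✓; VU at -45.00° ✓; |VU| = 23.10 ✓; ∠VUS = 140.6° ✓; |US| = 39.90 ✓; ∠(US, SZ) = 83.90° ✗; |SZ| = 12.30 ✓.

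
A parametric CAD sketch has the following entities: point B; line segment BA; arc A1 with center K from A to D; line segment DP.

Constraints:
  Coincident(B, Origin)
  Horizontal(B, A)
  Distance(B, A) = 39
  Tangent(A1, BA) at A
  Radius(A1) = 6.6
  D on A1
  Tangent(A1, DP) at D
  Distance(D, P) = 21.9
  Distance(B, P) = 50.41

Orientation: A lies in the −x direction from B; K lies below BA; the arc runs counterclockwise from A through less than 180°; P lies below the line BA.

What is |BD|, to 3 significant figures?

46.2

Checks: |BA| = 39.00 ✓; |KD| = 6.600 ✓; ∠(KD, DP) = 90.00° ✓; |DP| = 21.90 ✓; |BP| = 50.41 ✓.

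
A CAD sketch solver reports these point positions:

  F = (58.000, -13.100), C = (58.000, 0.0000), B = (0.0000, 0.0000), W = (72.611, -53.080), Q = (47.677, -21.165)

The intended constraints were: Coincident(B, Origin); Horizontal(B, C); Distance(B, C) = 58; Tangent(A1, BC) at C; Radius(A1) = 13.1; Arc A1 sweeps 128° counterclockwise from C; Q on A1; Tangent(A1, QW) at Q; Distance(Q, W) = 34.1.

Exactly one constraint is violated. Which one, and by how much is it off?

Distance(Q, W) = 34.1 — off by 6.40.

B = (0.00, 0.00) ✓; B.y = 0.00, C.y = 0.00 ✓; |BC| = 58.00 ✓; ∠(FC, CB) = 90.00° ✓; |FC| = 13.10 ✓; bearing(F→Q) − bearing(F→C) = 128.0° ✓; |FQ| = 13.10 ✓; ∠(FQ, QW) = 90.00° ✓; |QW| = 40.50 ✗.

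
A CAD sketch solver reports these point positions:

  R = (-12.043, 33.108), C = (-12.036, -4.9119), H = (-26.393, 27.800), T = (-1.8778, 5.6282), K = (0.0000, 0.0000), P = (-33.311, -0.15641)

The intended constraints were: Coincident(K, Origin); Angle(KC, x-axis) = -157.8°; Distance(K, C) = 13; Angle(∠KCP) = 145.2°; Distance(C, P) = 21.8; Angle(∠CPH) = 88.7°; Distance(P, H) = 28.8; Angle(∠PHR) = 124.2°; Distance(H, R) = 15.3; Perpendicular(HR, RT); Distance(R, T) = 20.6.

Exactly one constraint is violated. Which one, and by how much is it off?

Distance(R, T) = 20.6 — off by 8.70.

K = (0.00, 0.00) ✓; KC at -157.8° ✓; |KC| = 13.00 ✓; ∠KCP = 145.2° ✓; |CP| = 21.80 ✓; ∠CPH = 88.70° ✓; |PH| = 28.80 ✓; ∠PHR = 124.2° ✓; |HR| = 15.30 ✓; ∠(HR, RT) = 90.00° ✓; |RT| = 29.30 ✗.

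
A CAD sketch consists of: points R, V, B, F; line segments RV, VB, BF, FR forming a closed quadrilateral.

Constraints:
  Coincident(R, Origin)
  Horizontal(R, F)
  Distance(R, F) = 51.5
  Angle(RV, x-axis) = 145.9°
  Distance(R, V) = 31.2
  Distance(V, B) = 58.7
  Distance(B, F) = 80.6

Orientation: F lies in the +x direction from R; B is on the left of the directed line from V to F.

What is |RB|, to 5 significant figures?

66.961

R is at the origin; RF is horizontal with |RF| = 51.5 and F in +x, so F = (51.5, 0). RV runs at 145.9° with |RV| = 31.2, so V = (-25.835, 17.492). B is determined by |VB| = 58.7 and |BF| = 80.6 together: it lies at the intersection of circle(V, 58.7) and circle(F, 80.6). With |VF| = 79.289, the foot of the radical line on VF is 20.407 from V and the perpendicular offset is √(58.7² − 20.407²) = 55.039. Taking the left-of-VF solution: B = (6.2106, 66.673).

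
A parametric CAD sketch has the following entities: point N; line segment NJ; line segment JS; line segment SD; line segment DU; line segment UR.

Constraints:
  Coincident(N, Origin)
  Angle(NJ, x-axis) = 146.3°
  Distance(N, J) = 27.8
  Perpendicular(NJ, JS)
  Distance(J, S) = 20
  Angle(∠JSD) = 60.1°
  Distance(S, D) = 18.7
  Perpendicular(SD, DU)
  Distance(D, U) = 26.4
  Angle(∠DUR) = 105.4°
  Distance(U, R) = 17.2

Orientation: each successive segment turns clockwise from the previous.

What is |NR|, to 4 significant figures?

42.15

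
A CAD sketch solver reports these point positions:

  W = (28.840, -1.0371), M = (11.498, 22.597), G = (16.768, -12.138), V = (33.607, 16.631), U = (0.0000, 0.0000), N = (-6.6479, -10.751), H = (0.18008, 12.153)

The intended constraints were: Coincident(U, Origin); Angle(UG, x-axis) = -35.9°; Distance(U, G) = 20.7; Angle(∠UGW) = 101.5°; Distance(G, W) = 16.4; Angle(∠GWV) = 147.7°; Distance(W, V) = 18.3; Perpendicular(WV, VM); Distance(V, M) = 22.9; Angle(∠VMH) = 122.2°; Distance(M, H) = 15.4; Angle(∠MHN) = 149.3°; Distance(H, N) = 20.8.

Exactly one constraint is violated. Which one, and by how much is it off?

Distance(H, N) = 20.8 — off by 3.10.

U = (0.00, 0.00) ✓; UG at -35.90° ✓; |UG| = 20.70 ✓; ∠UGW = 101.5° ✓; |GW| = 16.40 ✓; ∠GWV = 147.7° ✓; |WV| = 18.30 ✓; ∠(WV, VM) = 90.00° ✓; |VM| = 22.90 ✓; ∠VMH = 122.2° ✓; |MH| = 15.40 ✓; ∠MHN = 149.3° ✓; |HN| = 23.90 ✗.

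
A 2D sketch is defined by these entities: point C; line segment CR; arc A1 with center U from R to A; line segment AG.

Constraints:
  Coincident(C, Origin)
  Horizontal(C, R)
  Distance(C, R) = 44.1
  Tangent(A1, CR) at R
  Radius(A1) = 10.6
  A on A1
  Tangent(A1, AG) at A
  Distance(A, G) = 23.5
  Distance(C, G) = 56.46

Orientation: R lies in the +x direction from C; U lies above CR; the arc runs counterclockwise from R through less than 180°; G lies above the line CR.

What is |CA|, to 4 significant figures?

55.74

Checks: ∠(UR, RC) = 90.00° ✓; |UR| = 10.60 ✓; |UA| = 10.60 ✓; ∠(UA, AG) = 90.00° ✓; |AG| = 23.50 ✓; |CG| = 56.46 ✓.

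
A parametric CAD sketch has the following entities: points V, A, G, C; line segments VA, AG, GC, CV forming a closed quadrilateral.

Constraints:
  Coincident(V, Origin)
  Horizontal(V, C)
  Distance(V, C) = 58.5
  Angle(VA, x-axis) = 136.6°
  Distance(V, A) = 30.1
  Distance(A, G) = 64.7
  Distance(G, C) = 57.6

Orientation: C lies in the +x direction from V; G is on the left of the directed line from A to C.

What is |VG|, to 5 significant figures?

62.738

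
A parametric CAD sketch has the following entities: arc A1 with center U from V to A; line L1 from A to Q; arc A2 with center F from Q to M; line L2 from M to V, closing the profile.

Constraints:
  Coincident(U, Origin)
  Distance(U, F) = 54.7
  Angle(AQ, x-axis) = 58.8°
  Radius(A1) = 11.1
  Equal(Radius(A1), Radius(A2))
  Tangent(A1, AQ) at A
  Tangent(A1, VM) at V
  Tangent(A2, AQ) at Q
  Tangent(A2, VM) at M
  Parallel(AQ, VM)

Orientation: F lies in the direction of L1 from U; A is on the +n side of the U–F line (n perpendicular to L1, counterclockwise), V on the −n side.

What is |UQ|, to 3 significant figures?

55.8

Tangency of A1 to both parallel lines with radius 11.1 puts A and V at U ± 11.1·n: A = (-9.49, 5.75), V = (9.49, -5.75). Equal radii place Q and M the same way about F: Q = F + 11.1·n = (18.8, 52.5), M = F − 11.1·n = (37.8, 41.0). Then |UQ| = |Q − U| = 55.8.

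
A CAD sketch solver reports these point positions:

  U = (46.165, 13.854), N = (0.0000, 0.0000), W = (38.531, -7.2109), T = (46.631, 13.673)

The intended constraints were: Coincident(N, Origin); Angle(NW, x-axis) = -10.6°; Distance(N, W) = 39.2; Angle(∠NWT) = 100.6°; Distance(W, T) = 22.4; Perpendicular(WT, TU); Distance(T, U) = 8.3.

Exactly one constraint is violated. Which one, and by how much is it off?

Distance(T, U) = 8.3 — off by 7.80.

N = (0.00, 0.00) ✓; NW at -10.60° ✓; |NW| = 39.20 ✓; ∠NWT = 100.6° ✓; |WT| = 22.40 ✓; ∠(WT, TU) = 89.97° ✓; |TU| = 0.4999 ✗.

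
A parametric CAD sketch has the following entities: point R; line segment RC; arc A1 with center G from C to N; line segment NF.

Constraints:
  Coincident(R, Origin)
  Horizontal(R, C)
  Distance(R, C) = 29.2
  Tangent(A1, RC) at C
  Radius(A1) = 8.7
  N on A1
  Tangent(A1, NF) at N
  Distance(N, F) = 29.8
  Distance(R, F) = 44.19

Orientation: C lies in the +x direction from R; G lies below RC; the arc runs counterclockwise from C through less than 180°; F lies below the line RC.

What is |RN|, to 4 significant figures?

22.36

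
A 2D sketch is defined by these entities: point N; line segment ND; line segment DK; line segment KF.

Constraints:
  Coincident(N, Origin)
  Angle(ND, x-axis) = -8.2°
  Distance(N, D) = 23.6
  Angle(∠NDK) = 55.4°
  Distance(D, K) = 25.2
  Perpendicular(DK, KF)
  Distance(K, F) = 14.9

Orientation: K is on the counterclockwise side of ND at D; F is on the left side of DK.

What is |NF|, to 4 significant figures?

12.64

N is at the origin; ND runs at -8.2° with length 23.6, so D = 23.6·(cos -8.2°, sin -8.2°) = (23.36, -3.366). ∠NDK = 55.4°, so DK runs at -8.2° + (180° − 55.4°) = 116.4° from the x-axis; with |DK| = 25.2, K = D + 25.2·(cos 116.4°, sin 116.4°) = (12.15, 19.21). The perpendicularity gives KF at right angles to DK; with |KF| = 14.9 on the left of DK, F = K + 14.9·(-0.8957, -0.4446) = (-1.192, 12.58). Then |NF| = |F − N| = 12.64.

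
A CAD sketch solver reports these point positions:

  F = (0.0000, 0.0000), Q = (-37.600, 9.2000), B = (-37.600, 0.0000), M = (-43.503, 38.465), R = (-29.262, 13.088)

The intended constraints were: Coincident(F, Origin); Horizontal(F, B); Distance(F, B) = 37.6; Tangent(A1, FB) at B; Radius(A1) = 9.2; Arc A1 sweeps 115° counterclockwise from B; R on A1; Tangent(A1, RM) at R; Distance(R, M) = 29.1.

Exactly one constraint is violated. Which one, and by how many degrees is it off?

Tangent(A1, RM) at R — off by 4.30°.

F = (0.00, 0.00) ✓; F.y = 0.00, B.y = 0.00 ✓; |FB| = 37.60 ✓; ∠(QB, BF) = 90.00° ✓; |QB| = 9.200 ✓; bearing(Q→R) − bearing(Q→B) = 115.0° ✓; |QR| = 9.200 ✓; ∠(QR, RM) = 85.70° ✗; |RM| = 29.10 ✓.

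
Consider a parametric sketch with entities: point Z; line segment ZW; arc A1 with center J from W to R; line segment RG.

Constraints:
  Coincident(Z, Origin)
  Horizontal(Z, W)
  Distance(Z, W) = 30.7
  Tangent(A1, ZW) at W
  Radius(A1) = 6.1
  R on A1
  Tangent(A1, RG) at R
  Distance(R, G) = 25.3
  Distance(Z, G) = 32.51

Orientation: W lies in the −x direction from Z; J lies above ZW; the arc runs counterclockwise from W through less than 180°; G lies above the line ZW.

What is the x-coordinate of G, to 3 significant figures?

-16.6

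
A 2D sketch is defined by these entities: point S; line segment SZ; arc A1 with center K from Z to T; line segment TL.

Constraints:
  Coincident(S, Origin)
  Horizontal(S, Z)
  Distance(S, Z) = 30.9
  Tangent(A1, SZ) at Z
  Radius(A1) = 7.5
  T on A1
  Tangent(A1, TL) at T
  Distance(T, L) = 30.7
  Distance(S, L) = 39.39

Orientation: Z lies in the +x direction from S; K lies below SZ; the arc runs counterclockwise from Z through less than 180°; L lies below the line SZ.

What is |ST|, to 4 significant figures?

24.30

Checks: ∠(KZ, ZS) = 90.00° ✓; |KT| = 7.500 ✓; ∠(KT, TL) = 90.00° ✓; |TL| = 30.70 ✓; |SL| = 39.39 ✓.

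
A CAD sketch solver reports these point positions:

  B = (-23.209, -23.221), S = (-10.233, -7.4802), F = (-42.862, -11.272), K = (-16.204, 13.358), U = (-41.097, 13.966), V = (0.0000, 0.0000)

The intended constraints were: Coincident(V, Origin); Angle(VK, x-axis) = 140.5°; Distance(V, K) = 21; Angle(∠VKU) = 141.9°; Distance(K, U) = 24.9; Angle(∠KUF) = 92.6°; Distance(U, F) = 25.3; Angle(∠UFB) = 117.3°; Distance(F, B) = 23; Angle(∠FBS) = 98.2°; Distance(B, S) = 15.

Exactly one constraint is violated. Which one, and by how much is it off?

Distance(B, S) = 15 — off by 5.40.

V = (0.00, 0.00) ✓; VK at 140.5° ✓; |VK| = 21.00 ✓; ∠VKU = 141.9° ✓; |KU| = 24.90 ✓; ∠KUF = 92.60° ✓; |UF| = 25.30 ✓; ∠UFB = 117.3° ✓; |FB| = 23.00 ✓; ∠FBS = 98.20° ✓; |BS| = 20.40 ✗.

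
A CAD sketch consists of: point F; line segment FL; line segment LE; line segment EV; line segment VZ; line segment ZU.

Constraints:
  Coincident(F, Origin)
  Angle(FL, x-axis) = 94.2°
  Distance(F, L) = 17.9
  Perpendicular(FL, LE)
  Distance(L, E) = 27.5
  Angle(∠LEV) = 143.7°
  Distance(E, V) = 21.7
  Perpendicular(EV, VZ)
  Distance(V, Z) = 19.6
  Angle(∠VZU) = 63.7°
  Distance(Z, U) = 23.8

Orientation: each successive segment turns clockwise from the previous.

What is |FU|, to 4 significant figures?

24.72

F is at the origin; FL runs at 94.2° with length 17.9, so L = (-1.311, 17.85). FL ⟂ LE, so LE runs at 4.200°; with |LE| = 27.5, E = (26.12, 19.87). ∠LEV = 143.7° gives EV at -32.10° from the x-axis; with |EV| = 21.7, V = (44.50, 8.335). The perpendicularity gives VZ at right angles to EV, so VZ runs at -122.1°; with |VZ| = 19.6, Z = (34.08, -8.269). ∠VZU = 63.7° gives ZU at 121.6° from the x-axis; with |ZU| = 23.8, U = (21.61, 12.00). Then |FU| = |U − F| = 24.72.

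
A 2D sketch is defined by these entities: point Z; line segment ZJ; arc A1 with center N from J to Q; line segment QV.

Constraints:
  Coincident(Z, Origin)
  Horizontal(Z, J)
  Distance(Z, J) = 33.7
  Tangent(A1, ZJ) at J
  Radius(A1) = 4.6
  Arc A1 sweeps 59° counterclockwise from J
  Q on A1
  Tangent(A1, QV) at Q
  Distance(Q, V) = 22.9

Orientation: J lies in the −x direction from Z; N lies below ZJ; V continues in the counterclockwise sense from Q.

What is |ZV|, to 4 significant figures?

54.05

Z is at the origin; ZJ is horizontal with |ZJ| = 33.7 and J on the −x side, so J = (-33.70, 0.000). The tangent condition forces NJ to be normal to ZJ, so N = J + (0, -4.6) = (-33.70, -4.600). On A1, J sits at bearing 90° from N; a 59° counterclockwise sweep puts Q at bearing 149°, so Q = N + 4.6·(cos 149°, sin 149°) = (-37.64, -2.231). Since A1 is tangent to QV there, NQ ⟂ QV, so QV runs along (−sin 149°, cos 149°); with |QV| = 22.9, V = (-49.44, -21.86). Then |ZV| = |V − Z| = 54.05.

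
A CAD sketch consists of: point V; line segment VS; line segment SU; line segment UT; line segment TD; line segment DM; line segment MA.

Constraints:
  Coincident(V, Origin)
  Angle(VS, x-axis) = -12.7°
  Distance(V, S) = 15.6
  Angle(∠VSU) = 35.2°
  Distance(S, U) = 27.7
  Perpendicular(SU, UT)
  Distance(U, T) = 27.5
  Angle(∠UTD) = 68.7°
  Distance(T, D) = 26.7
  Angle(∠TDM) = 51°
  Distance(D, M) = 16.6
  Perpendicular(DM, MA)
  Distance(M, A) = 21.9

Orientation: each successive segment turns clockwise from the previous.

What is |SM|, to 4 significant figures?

19.72

∠UTD = 68.7° gives TD at 1.200° from the x-axis; with |TD| = 26.7, D = (5.797, 11.94). ∠TDM = 51.0° gives DM at -127.8° from the x-axis; with |DM| = 16.6, M = (-4.377, -1.181). Then |SM| = |M − S| = 19.72.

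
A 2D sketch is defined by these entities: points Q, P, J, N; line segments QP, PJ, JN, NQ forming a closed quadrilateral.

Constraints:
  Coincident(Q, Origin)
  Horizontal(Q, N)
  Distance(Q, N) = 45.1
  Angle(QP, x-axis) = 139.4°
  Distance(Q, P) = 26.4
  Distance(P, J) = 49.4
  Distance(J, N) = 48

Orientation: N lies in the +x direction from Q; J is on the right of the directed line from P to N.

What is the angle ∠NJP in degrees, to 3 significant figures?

87.5°

Q is at the origin; Q and N share the same y with |QN| = 45.1 and N in +x, so N = (45.1, 0). QP runs at 139.4° with |QP| = 26.4, so P = (-20.0, 17.2). J is determined by |PJ| = 49.4 and |JN| = 48.0 together: it lies at the intersection of circle(P, 49.4) and circle(N, 48.0). With |PN| = 67.4, the foot of the radical line on PN is 34.7 from P and the perpendicular offset is √(49.4² − 34.7²) = 35.2. Taking the right-of-PN solution: J = (4.54, -25.7).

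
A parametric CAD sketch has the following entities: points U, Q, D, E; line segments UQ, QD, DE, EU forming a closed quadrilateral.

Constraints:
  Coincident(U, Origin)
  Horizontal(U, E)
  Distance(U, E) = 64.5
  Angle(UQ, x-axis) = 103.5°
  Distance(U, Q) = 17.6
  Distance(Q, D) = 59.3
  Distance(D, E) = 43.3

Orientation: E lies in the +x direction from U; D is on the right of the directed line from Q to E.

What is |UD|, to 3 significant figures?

44.0

Checks: |UE| = 64.50 ✓; |UQ| = 17.60 ✓; |QD| = 59.30 ✓; |DE| = 43.30 ✓.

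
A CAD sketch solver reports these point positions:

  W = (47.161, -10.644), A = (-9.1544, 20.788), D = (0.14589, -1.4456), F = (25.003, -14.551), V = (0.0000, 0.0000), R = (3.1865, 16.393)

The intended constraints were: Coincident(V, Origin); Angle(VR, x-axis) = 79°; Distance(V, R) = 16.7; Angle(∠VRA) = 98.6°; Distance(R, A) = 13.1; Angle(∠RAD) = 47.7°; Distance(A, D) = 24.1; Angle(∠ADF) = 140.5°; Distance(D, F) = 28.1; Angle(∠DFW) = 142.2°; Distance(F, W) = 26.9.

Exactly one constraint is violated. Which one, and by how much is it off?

Distance(F, W) = 26.9 — off by 4.40.

V = (0.00, 0.00) ✓; VR at 79.00° ✓; |VR| = 16.70 ✓; ∠VRA = 98.60° ✓; |RA| = 13.10 ✓; ∠RAD = 47.70° ✓; |AD| = 24.10 ✓; ∠ADF = 140.5° ✓; |DF| = 28.10 ✓; ∠DFW = 142.2° ✓; |FW| = 22.50 ✗.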